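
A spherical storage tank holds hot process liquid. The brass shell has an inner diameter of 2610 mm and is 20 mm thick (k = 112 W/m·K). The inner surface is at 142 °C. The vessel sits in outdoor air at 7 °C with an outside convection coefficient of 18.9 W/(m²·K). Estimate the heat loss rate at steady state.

Each spherical layer contributes R = (1/r_i − 1/r_o)/(4πk):
R_brass shell = (1/1.305 − 1/1.325)/(4π×112) = 8.218×10^-6 K/W
R_outer film = 1/(h·4πr_o²) = 1/(18.9×4π×1.325²) = 0.002398 K/W
R_total = 0.002406 K/W
Q = ΔT/R_total = 135/0.002406

Q ≈ 56100 W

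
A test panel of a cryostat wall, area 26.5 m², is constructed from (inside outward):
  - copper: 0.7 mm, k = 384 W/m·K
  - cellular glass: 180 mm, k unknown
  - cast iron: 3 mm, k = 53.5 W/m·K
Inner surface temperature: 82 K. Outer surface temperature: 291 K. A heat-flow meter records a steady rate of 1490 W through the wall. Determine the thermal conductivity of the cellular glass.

Thermal resistances in series:
R_copper = L/(kA) = 0.0007/(384×26.5) = 6.879×10^-8 K/W
R_cast iron = L/(kA) = 0.003/(53.5×26.5) = 2.116×10^-6 K/W
Sum of known resistances R_other = 2.185×10^-6 K/W
Total R = ΔT/Q = 209/1490 = 0.1403 K/W
R_cellular glass = R_total − R_other = 0.1403 K/W
k = L/(R·A) = 0.18/(0.1403×26.5)

k ≈ 0.0484 W/(m·K)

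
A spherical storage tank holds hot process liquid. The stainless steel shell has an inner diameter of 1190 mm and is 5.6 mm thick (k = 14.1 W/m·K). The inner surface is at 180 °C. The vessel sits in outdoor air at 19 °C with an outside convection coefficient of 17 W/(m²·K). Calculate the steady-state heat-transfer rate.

Each spherical layer contributes R = (1/r_i − 1/r_o)/(4πk):
R_stainless steel shell = (1/0.595 − 1/0.6006)/(4π×14.1) = 8.844×10^-5 K/W
R_outer film = 1/(h·4πr_o²) = 1/(17×4π×0.6006²) = 0.01298 K/W
R_total = 0.01307 K/W
Q = ΔT/R_total = 161/0.01307

Q ≈ 12300 W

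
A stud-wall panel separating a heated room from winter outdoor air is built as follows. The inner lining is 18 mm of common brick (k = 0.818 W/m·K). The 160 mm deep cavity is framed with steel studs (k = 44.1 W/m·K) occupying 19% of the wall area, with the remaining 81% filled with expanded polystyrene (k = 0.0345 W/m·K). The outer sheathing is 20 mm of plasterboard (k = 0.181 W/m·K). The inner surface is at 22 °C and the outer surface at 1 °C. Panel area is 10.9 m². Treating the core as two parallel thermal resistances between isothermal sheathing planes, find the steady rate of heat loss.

Q ≈ 1510 W

Sheathing layers in series; stud and cavity paths in parallel between them.
R_inner = 0.018/(0.818×10.9) = 0.002019 K/W
R_stud  = 0.16/(44.1×0.19×10.9) = 0.001752 K/W
R_cav   = 0.16/(0.0345×0.81×10.9) = 0.5253 K/W
1/R_core = 1/R_stud + 1/R_cav → R_core = 0.001746 K/W
R_outer = 0.02/(0.181×10.9) = 0.01014 K/W
R_total = 0.0139 K/W
Q = ΔT/R_total = 21/0.0139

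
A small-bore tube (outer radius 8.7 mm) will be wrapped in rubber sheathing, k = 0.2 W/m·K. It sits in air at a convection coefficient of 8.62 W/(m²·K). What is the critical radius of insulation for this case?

For a cylinder r_cr = k/h = 0.2/8.62
r_cr = 23.2 mm; since the bare radius (8.7 mm) is below r_cr, adding a thin layer of insulation will *increase* heat loss.

r_cr ≈ 23.2 mm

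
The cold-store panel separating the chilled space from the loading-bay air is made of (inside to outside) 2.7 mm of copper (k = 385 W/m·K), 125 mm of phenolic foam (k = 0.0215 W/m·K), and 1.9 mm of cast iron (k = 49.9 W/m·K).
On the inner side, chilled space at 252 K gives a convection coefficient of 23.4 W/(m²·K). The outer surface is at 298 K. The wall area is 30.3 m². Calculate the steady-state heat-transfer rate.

Series thermal resistances:
R_inner film = 1/(h_i·A) = 1/(23.4×30.3) = 0.00141 K/W
R_copper = L/(kA) = 0.0027/(385×30.3) = 2.315×10^-7 K/W
R_phenolic foam = L/(kA) = 0.125/(0.0215×30.3) = 0.1919 K/W
R_cast iron = L/(kA) = 0.0019/(49.9×30.3) = 1.257×10^-6 K/W
R_total = 0.1933 K/W
Q = ΔT / R_total = 46 / 0.1933

Q ≈ 238 W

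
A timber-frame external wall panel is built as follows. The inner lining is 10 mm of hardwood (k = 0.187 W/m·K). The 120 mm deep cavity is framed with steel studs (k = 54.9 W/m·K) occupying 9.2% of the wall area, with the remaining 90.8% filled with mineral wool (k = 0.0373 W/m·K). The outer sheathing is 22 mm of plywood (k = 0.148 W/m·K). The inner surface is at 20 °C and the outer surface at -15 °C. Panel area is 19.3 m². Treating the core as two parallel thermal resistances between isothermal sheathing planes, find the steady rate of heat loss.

Q ≈ 2990 W

Sheathing layers in series; stud and cavity paths in parallel between them.
R_inner = 0.01/(0.187×19.3) = 0.002771 K/W
R_stud  = 0.12/(54.9×0.092×19.3) = 0.001231 K/W
R_cav   = 0.12/(0.0373×0.908×19.3) = 0.1836 K/W
1/R_core = 1/R_stud + 1/R_cav → R_core = 0.001223 K/W
R_outer = 0.022/(0.148×19.3) = 0.007702 K/W
R_total = 0.0117 K/W
Q = ΔT/R_total = 35/0.0117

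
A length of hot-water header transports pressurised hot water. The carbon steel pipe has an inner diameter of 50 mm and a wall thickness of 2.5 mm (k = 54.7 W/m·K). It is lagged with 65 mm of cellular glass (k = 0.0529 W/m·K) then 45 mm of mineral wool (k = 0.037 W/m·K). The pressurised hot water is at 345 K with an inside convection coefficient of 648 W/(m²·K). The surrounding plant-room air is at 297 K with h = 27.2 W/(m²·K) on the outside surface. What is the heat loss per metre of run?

Radial resistances (cylindrical: R_cond = ln(r_o/r_i)/(2πkL), R_conv = 1/(h·2πrL)):
R_inner film = 1/(h_i·2πr₁L) = 1/(648×2π×0.025×1) = 0.009824 K/W
R_carbon steel pipe wall = ln(27.5/25)/(2π×54.7×1) = 2.773×10^-4 K/W
R_cellular glass = ln(92.5/27.5)/(2π×0.0529×1) = 3.649 K/W
R_mineral wool = ln(137.5/92.5)/(2π×0.037×1) = 1.705 K/W
R_outer film = 1/(h_o·2πr_oL) = 1/(27.2×2π×0.1375×1) = 0.04255 K/W
R_total = 5.407 K/W
Q = ΔT/R_total = 48/5.407

q′ ≈ 8.88 W/m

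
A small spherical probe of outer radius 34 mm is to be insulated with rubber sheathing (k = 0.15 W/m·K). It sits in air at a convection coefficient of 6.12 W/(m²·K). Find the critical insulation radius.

For a sphere r_cr = 2k/h = 2×0.15/6.12
r_cr = 49 mm; since the bare radius (34 mm) is below r_cr, adding a thin layer of insulation will *increase* heat loss.

r_cr ≈ 49 mm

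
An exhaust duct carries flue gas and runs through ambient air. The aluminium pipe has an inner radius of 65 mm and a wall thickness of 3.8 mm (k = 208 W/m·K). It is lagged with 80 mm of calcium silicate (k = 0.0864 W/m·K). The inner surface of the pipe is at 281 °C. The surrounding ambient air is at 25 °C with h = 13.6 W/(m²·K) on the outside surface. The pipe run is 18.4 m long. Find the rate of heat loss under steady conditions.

Q ≈ 3140 W

Per-layer cylindrical resistances, series-summed:
R_aluminium pipe wall = ln(68.8/65)/(2π×208×18.4) = 2.363×10^-6 K/W
R_calcium silicate = ln(148.8/68.8)/(2π×0.0864×18.4) = 0.07723 K/W
R_outer film = 1/(h_o·2πr_oL) = 1/(13.6×2π×0.1488×18.4) = 0.004274 K/W
R_total = 0.0815 K/W
Q = ΔT/R_total = 256/0.0815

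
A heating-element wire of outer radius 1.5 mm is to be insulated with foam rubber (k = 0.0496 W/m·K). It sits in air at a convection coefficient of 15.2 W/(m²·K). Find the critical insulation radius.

For a cylinder r_cr = k/h = 0.0496/15.2
r_cr = 3.26 mm; since the bare radius (1.5 mm) is below r_cr, adding a thin layer of insulation will *increase* heat loss.

r_cr ≈ 3.26 mm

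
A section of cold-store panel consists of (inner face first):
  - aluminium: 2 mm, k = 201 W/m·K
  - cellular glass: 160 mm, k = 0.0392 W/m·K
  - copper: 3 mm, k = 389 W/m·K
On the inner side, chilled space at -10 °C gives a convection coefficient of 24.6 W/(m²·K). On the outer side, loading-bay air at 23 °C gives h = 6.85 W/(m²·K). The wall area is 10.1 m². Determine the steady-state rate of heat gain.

Thermal resistances in series:
R_inner film = 1/(h_i·A) = 1/(24.6×10.1) = 0.004025 K/W
R_aluminium = L/(kA) = 0.002/(201×10.1) = 9.852×10^-7 K/W
R_cellular glass = L/(kA) = 0.16/(0.0392×10.1) = 0.4041 K/W
R_copper = L/(kA) = 0.003/(389×10.1) = 7.636×10^-7 K/W
R_outer film = 1/(h_o·A) = 1/(6.85×10.1) = 0.01445 K/W
R_total = 0.4226 K/W
Q = ΔT / R_total = 33 / 0.4226

Q ≈ 78.1 W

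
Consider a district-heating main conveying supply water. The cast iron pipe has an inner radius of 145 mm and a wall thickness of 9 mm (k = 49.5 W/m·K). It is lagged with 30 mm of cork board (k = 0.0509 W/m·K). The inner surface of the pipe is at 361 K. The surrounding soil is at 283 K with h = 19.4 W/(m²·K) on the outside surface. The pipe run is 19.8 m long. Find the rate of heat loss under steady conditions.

Q ≈ 2570 W

For a radial system each layer contributes R = ln(r_out/r_in)/(2πkL); films add R = 1/(hA).
R_cast iron pipe wall = ln(154/145)/(2π×49.5×19.8) = 9.779×10^-6 K/W
R_cork board = ln(184/154)/(2π×0.0509×19.8) = 0.02811 K/W
R_outer film = 1/(h_o·2πr_oL) = 1/(19.4×2π×0.184×19.8) = 0.002252 K/W
R_total = 0.03037 K/W
Q = ΔT/R_total = 78/0.03037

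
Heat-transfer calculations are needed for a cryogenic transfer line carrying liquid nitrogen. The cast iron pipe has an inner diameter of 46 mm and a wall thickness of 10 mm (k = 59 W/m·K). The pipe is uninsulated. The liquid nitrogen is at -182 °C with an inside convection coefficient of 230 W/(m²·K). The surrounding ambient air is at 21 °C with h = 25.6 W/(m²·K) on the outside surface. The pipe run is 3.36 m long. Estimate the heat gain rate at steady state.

For a radial system each layer contributes R = ln(r_out/r_in)/(2πkL); films add R = 1/(hA).
R_inner film = 1/(h_i·2πr₁L) = 1/(230×2π×0.023×3.36) = 0.008954 K/W
R_cast iron pipe wall = ln(33/23)/(2π×59×3.36) = 2.898×10^-4 K/W
R_outer film = 1/(h_o·2πr_oL) = 1/(25.6×2π×0.033×3.36) = 0.05607 K/W
R_total = 0.06531 K/W
Q = ΔT/R_total = 203/0.06531

Q ≈ 3110 W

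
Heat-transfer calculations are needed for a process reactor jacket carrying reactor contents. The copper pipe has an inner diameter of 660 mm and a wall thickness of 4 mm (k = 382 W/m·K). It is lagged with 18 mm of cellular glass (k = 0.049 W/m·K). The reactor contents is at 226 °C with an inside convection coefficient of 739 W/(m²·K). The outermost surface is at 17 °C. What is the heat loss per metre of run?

Per-layer cylindrical resistances, series-summed:
R_inner film = 1/(h_i·2πr₁L) = 1/(739×2π×0.33×1) = 6.526×10^-4 K/W
R_copper pipe wall = ln(334/330)/(2π×382×1) = 5.02×10^-6 K/W
R_cellular glass = ln(352/334)/(2π×0.049×1) = 0.1705 K/W
R_total = 0.1711 K/W
Q = ΔT/R_total = 209/0.1711

q′ ≈ 1220 W/m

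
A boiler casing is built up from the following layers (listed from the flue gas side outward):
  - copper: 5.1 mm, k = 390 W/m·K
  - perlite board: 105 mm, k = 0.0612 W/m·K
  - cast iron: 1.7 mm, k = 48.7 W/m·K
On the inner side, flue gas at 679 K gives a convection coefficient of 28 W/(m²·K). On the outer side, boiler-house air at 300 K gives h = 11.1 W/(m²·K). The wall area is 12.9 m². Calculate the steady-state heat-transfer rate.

Q ≈ 2650 W

Thermal resistances in series:
R_inner film = 1/(h_i·A) = 1/(28×12.9) = 0.002769 K/W
R_copper = L/(kA) = 0.0051/(390×12.9) = 1.014×10^-6 K/W
R_perlite board = L/(kA) = 0.105/(0.0612×12.9) = 0.133 K/W
R_cast iron = L/(kA) = 0.0017/(48.7×12.9) = 2.706×10^-6 K/W
R_outer film = 1/(h_o·A) = 1/(11.1×12.9) = 0.006984 K/W
R_total = 0.1428 K/W
Q = ΔT / R_total = 379 / 0.1428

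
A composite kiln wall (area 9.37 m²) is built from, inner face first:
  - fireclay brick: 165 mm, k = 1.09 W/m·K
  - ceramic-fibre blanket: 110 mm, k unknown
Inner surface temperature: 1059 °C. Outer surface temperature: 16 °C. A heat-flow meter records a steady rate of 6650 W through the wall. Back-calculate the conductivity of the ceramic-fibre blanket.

k ≈ 0.0834 W/(m·K)

Model the wall as resistances in series:
R_fireclay brick = L/(kA) = 0.165/(1.09×9.37) = 0.01616 K/W
Sum of known resistances R_other = 0.01616 K/W
Total R = ΔT/Q = 1043/6650 = 0.1568 K/W
R_ceramic-fibre blanket = R_total − R_other = 0.1407 K/W
k = L/(R·A) = 0.11/(0.1407×9.37)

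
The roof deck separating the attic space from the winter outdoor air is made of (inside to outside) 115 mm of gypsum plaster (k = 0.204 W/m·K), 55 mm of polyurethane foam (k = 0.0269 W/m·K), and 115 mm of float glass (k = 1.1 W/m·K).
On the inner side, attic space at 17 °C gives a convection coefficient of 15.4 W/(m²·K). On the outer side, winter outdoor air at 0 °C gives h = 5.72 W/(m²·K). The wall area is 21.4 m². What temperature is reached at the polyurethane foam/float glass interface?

T ≈ 1.61 °C

Series thermal resistances:
R_inner film = 1/(h_i·A) = 1/(15.4×21.4) = 0.003034 K/W
R_gypsum plaster = L/(kA) = 0.115/(0.204×21.4) = 0.02634 K/W
R_polyurethane foam = L/(kA) = 0.055/(0.0269×21.4) = 0.09554 K/W
R_float glass = L/(kA) = 0.115/(1.1×21.4) = 0.004885 K/W
R_outer film = 1/(h_o·A) = 1/(5.72×21.4) = 0.008169 K/W
R_total = 0.138 K/W;  Q = ΔT/R_total = 17/0.138 = 123.2 W
T_interface = T_inner − Q·ΣR(inner→interface) = 17 − 123×0.1249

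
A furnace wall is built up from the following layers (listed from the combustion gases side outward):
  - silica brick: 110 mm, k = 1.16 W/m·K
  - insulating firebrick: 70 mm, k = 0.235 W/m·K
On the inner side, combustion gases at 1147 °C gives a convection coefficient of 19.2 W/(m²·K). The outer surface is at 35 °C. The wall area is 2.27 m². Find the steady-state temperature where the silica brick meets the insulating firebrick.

Treating each layer as a thermal resistance in series:
R_inner film = 1/(h_i·A) = 1/(19.2×2.27) = 0.02294 K/W
R_silica brick = L/(kA) = 0.11/(1.16×2.27) = 0.04177 K/W
R_insulating firebrick = L/(kA) = 0.07/(0.235×2.27) = 0.1312 K/W
R_total = 0.1959 K/W;  Q = ΔT/R_total = 1112/0.1959 = 5675 W
T_interface = T_inner − Q·ΣR(inner→interface) = 1147 − 5680×0.06472

T ≈ 780 °C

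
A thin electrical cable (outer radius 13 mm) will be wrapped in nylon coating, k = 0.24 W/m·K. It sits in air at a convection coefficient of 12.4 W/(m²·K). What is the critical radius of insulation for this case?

r_cr ≈ 19.4 mm

For a cylinder r_cr = k/h = 0.24/12.4
r_cr = 19.4 mm; since the bare radius (13 mm) is below r_cr, adding a thin layer of insulation will *increase* heat loss.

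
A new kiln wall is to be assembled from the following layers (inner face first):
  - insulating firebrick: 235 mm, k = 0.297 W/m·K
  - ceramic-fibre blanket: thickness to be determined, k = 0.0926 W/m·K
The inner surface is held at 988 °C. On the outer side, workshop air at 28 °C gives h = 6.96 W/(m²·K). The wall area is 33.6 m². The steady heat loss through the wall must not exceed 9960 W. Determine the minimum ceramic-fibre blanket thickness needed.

L ≈ 213 mm

Treating each layer as a thermal resistance in series:
R_insulating firebrick = L/(kA) = 0.235/(0.297×33.6) = 0.02355 K/W
R_outer film = 1/(h_o·A) = 1/(6.96×33.6) = 0.004276 K/W
Sum of the known resistances R_other = 0.02783 K/W
Required total resistance R_tot = ΔT/Q_allow = 960/9960 = 0.09639 K/W
R_ceramic-fibre blanket = R_tot − R_other = 0.06856 K/W
L = R·k·A = 0.06856×0.0926×33.6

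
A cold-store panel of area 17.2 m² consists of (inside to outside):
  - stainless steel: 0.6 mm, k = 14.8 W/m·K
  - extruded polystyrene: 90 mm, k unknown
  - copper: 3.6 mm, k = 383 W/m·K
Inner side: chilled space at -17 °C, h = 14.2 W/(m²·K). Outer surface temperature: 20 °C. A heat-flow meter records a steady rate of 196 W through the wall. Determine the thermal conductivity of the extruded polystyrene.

Using the resistance-network approach (series):
R_inner film = 1/(h_i·A) = 1/(14.2×17.2) = 0.004094 K/W
R_stainless steel = L/(kA) = 0.0006/(14.8×17.2) = 2.357×10^-6 K/W
R_copper = L/(kA) = 0.0036/(383×17.2) = 5.465×10^-7 K/W
Sum of known resistances R_other = 0.004097 K/W
Total R = ΔT/Q = 37/196 = 0.1888 K/W
R_extruded polystyrene = R_total − R_other = 0.1847 K/W
k = L/(R·A) = 0.09/(0.1847×17.2)

k ≈ 0.0283 W/(m·K)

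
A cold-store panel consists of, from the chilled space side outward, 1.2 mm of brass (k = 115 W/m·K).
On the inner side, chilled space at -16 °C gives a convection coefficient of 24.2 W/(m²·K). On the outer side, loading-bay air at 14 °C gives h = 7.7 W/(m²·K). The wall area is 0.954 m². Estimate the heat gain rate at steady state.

Q ≈ 167 W

Thermal resistances in series:
R_inner film = 1/(h_i·A) = 1/(24.2×0.954) = 0.04331 K/W
R_brass = L/(kA) = 0.0012/(115×0.954) = 1.094×10^-5 K/W
R_outer film = 1/(h_o·A) = 1/(7.7×0.954) = 0.1361 K/W
R_total = 0.1795 K/W
Q = ΔT / R_total = 30 / 0.1795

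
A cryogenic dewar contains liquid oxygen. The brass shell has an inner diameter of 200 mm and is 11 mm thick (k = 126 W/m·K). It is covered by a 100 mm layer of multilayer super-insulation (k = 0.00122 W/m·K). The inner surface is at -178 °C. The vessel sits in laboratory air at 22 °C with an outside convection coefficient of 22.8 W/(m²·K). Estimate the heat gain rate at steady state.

Q ≈ 0.718 W

For a spherical shell R = (1/r₁ − 1/r₂)/(4πk); film R = 1/(h·4πr²). In series:
R_brass shell = (1/0.1 − 1/0.111)/(4π×126) = 6.259×10^-4 K/W
R_multilayer super-insulation = (1/0.111 − 1/0.211)/(4π×0.00122) = 278.5 K/W
R_outer film = 1/(h·4πr_o²) = 1/(22.8×4π×0.211²) = 0.0784 K/W
R_total = 278.6 K/W
Q = ΔT/R_total = 200/278.6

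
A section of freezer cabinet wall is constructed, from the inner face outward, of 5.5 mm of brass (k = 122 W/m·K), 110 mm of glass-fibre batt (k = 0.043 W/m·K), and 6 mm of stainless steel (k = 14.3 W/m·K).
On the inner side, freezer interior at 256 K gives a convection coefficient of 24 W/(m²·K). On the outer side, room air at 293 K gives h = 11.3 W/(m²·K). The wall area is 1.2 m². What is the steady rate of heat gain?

Q ≈ 16.5 W

Thermal resistances in series:
R_inner film = 1/(h_i·A) = 1/(24×1.2) = 0.03472 K/W
R_brass = L/(kA) = 0.0055/(122×1.2) = 3.757×10^-5 K/W
R_glass-fibre batt = L/(kA) = 0.11/(0.043×1.2) = 2.132 K/W
R_stainless steel = L/(kA) = 0.006/(14.3×1.2) = 3.497×10^-4 K/W
R_outer film = 1/(h_o·A) = 1/(11.3×1.2) = 0.07375 K/W
R_total = 2.241 K/W
Q = ΔT / R_total = 37 / 2.241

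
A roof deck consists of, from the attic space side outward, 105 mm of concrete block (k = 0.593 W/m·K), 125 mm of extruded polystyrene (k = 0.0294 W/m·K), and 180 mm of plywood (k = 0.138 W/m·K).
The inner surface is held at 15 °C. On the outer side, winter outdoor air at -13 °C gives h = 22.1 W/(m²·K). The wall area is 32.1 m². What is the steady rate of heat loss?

Q ≈ 156 W

Model the wall as resistances in series:
R_concrete block = L/(kA) = 0.105/(0.593×32.1) = 0.005516 K/W
R_extruded polystyrene = L/(kA) = 0.125/(0.0294×32.1) = 0.1325 K/W
R_plywood = L/(kA) = 0.18/(0.138×32.1) = 0.04063 K/W
R_outer film = 1/(h_o·A) = 1/(22.1×32.1) = 0.00141 K/W
R_total = 0.18 K/W
Q = ΔT / R_total = 28 / 0.18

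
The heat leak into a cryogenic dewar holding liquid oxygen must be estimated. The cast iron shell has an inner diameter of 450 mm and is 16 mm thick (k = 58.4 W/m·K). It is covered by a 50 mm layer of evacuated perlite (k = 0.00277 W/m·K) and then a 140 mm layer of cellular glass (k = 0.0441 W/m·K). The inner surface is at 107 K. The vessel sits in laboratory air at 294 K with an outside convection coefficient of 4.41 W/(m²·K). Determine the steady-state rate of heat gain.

For a spherical shell R = (1/r₁ − 1/r₂)/(4πk); film R = 1/(h·4πr²). In series:
R_cast iron shell = (1/0.225 − 1/0.241)/(4π×58.4) = 4.021×10^-4 K/W
R_evacuated perlite = (1/0.241 − 1/0.291)/(4π×0.00277) = 20.48 K/W
R_cellular glass = (1/0.291 − 1/0.431)/(4π×0.0441) = 2.014 K/W
R_outer film = 1/(h·4πr_o²) = 1/(4.41×4π×0.431²) = 0.09714 K/W
R_total = 22.59 K/W
Q = ΔT/R_total = 187/22.59

Q ≈ 8.28 W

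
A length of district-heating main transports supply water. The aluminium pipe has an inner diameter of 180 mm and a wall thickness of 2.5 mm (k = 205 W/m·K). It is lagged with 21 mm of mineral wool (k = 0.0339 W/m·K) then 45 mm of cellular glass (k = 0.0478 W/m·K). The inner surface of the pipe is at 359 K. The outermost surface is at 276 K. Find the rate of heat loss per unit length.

For a radial system each layer contributes R = ln(r_out/r_in)/(2πkL); films add R = 1/(hA).
R_aluminium pipe wall = ln(92.5/90)/(2π×205×1) = 2.127×10^-5 K/W
R_mineral wool = ln(113.5/92.5)/(2π×0.0339×1) = 0.9605 K/W
R_cellular glass = ln(158.5/113.5)/(2π×0.0478×1) = 1.112 K/W
R_total = 2.072 K/W
Q = ΔT/R_total = 83/2.072

q′ ≈ 40 W/m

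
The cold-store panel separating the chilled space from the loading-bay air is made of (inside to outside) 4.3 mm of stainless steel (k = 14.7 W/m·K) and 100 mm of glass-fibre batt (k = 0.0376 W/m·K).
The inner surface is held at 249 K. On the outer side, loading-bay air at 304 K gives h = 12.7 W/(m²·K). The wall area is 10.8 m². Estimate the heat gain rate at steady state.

Q ≈ 217 W

Model the wall as resistances in series:
R_stainless steel = L/(kA) = 0.0043/(14.7×10.8) = 2.708×10^-5 K/W
R_glass-fibre batt = L/(kA) = 0.1/(0.0376×10.8) = 0.2463 K/W
R_outer film = 1/(h_o·A) = 1/(12.7×10.8) = 0.007291 K/W
R_total = 0.2536 K/W
Q = ΔT / R_total = 55 / 0.2536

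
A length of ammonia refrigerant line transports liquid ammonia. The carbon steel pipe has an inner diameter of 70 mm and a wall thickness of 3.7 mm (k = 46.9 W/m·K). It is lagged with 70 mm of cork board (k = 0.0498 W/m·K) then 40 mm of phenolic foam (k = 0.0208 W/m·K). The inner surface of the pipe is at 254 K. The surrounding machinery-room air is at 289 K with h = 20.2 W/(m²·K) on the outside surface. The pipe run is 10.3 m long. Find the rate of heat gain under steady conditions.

Q ≈ 62.7 W

For a radial system each layer contributes R = ln(r_out/r_in)/(2πkL); films add R = 1/(hA).
R_carbon steel pipe wall = ln(38.7/35)/(2π×46.9×10.3) = 3.311×10^-5 K/W
R_cork board = ln(108.7/38.7)/(2π×0.0498×10.3) = 0.3204 K/W
R_phenolic foam = ln(148.7/108.7)/(2π×0.0208×10.3) = 0.2328 K/W
R_outer film = 1/(h_o·2πr_oL) = 1/(20.2×2π×0.1487×10.3) = 0.005144 K/W
R_total = 0.5584 K/W
Q = ΔT/R_total = 35/0.5584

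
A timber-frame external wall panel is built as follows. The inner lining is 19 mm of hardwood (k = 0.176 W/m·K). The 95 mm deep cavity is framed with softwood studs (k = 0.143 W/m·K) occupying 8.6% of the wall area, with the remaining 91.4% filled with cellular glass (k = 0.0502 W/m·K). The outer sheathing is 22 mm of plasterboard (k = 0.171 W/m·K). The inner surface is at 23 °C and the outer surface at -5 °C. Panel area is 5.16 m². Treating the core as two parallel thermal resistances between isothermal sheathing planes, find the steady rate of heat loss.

Sheathing layers in series; stud and cavity paths in parallel between them.
R_inner = 0.019/(0.176×5.16) = 0.02092 K/W
R_stud  = 0.095/(0.143×0.086×5.16) = 1.497 K/W
R_cav   = 0.095/(0.0502×0.914×5.16) = 0.4013 K/W
1/R_core = 1/R_stud + 1/R_cav → R_core = 0.3164 K/W
R_outer = 0.022/(0.171×5.16) = 0.02493 K/W
R_total = 0.3623 K/W
Q = ΔT/R_total = 28/0.3623

Q ≈ 77.3 W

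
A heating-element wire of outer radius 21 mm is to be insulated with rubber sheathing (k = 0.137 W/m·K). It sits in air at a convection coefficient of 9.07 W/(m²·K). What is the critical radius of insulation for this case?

For a cylinder r_cr = k/h = 0.137/9.07
r_cr = 15.1 mm; since the bare radius (21 mm) is above r_cr, any added insulation will reduce heat loss.

r_cr ≈ 15.1 mm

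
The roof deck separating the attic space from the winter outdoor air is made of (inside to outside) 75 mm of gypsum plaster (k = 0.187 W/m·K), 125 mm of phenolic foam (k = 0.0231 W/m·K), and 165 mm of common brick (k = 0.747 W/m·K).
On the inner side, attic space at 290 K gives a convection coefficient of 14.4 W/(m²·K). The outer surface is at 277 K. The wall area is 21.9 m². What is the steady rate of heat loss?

Q ≈ 46.7 W

Thermal resistances in series:
R_inner film = 1/(h_i·A) = 1/(14.4×21.9) = 0.003171 K/W
R_gypsum plaster = L/(kA) = 0.075/(0.187×21.9) = 0.01831 K/W
R_phenolic foam = L/(kA) = 0.125/(0.0231×21.9) = 0.2471 K/W
R_common brick = L/(kA) = 0.165/(0.747×21.9) = 0.01009 K/W
R_total = 0.2787 K/W
Q = ΔT / R_total = 13 / 0.2787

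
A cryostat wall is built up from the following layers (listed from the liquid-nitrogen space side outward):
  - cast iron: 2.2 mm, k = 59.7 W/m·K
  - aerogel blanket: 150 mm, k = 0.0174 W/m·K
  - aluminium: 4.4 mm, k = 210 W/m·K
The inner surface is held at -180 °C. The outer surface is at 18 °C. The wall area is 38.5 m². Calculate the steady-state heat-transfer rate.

Q ≈ 884 W

Using the resistance-network approach (series):
R_cast iron = L/(kA) = 0.0022/(59.7×38.5) = 9.572×10^-7 K/W
R_aerogel blanket = L/(kA) = 0.15/(0.0174×38.5) = 0.2239 K/W
R_aluminium = L/(kA) = 0.0044/(210×38.5) = 5.442×10^-7 K/W
R_total = 0.2239 K/W
Q = ΔT / R_total = 198 / 0.2239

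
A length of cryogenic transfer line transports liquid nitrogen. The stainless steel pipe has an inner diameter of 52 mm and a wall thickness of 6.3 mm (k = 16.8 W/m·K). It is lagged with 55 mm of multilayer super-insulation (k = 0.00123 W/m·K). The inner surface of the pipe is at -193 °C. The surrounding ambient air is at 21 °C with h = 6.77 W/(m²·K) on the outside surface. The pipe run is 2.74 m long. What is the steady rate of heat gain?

Q ≈ 4.55 W

Treating each annulus and film as a series resistance:
R_stainless steel pipe wall = ln(32.3/26)/(2π×16.8×2.74) = 7.502×10^-4 K/W
R_multilayer super-insulation = ln(87.3/32.3)/(2π×0.00123×2.74) = 46.95 K/W
R_outer film = 1/(h_o·2πr_oL) = 1/(6.77×2π×0.0873×2.74) = 0.09828 K/W
R_total = 47.05 K/W
Q = ΔT/R_total = 214/47.05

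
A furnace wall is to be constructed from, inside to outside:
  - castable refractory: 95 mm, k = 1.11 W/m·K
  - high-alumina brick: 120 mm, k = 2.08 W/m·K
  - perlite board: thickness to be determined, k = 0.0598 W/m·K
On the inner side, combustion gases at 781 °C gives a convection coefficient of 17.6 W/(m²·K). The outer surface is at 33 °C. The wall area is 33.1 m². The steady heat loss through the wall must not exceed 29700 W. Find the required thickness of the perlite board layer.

Treating each layer as a thermal resistance in series:
R_inner film = 1/(h_i·A) = 1/(17.6×33.1) = 0.001717 K/W
R_castable refractory = L/(kA) = 0.095/(1.11×33.1) = 0.002586 K/W
R_high-alumina brick = L/(kA) = 0.12/(2.08×33.1) = 0.001743 K/W
Sum of the known resistances R_other = 0.006045 K/W
Required total resistance R_tot = ΔT/Q_allow = 748/29700 = 0.02519 K/W
R_perlite board = R_tot − R_other = 0.01914 K/W
L = R·k·A = 0.01914×0.0598×33.1

L ≈ 37.9 mm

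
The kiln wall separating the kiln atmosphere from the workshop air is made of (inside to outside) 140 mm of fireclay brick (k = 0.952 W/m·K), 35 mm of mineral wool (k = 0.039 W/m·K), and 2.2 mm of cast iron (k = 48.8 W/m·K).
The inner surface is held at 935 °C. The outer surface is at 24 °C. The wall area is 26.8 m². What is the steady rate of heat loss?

Using the resistance-network approach (series):
R_fireclay brick = L/(kA) = 0.14/(0.952×26.8) = 0.005487 K/W
R_mineral wool = L/(kA) = 0.035/(0.039×26.8) = 0.03349 K/W
R_cast iron = L/(kA) = 0.0022/(48.8×26.8) = 1.682×10^-6 K/W
R_total = 0.03898 K/W
Q = ΔT / R_total = 911 / 0.03898

Q ≈ 23400 W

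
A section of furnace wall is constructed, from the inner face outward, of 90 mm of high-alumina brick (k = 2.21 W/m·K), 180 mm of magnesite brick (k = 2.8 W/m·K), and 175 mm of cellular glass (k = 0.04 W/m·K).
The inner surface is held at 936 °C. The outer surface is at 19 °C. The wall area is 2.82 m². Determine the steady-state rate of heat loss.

Q ≈ 577 W

Model the wall as resistances in series:
R_high-alumina brick = L/(kA) = 0.09/(2.21×2.82) = 0.01444 K/W
R_magnesite brick = L/(kA) = 0.18/(2.8×2.82) = 0.0228 K/W
R_cellular glass = L/(kA) = 0.175/(0.04×2.82) = 1.551 K/W
R_total = 1.589 K/W
Q = ΔT / R_total = 917 / 1.589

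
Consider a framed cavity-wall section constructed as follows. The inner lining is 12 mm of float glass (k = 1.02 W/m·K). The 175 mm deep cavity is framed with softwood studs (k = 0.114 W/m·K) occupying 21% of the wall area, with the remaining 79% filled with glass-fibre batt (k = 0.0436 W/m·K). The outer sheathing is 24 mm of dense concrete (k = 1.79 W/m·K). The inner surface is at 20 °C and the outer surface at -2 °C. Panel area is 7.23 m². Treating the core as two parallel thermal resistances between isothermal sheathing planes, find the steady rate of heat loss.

Sheathing layers in series; stud and cavity paths in parallel between them.
R_inner = 0.012/(1.02×7.23) = 0.001627 K/W
R_stud  = 0.175/(0.114×0.21×7.23) = 1.011 K/W
R_cav   = 0.175/(0.0436×0.79×7.23) = 0.7027 K/W
1/R_core = 1/R_stud + 1/R_cav → R_core = 0.4146 K/W
R_outer = 0.024/(1.79×7.23) = 0.001854 K/W
R_total = 0.4181 K/W
Q = ΔT/R_total = 22/0.4181

Q ≈ 52.6 W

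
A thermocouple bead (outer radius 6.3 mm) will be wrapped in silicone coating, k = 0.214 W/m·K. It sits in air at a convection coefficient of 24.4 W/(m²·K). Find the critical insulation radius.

For a sphere r_cr = 2k/h = 2×0.214/24.4
r_cr = 17.5 mm; since the bare radius (6.3 mm) is below r_cr, adding a thin layer of insulation will *increase* heat loss.

r_cr ≈ 17.5 mm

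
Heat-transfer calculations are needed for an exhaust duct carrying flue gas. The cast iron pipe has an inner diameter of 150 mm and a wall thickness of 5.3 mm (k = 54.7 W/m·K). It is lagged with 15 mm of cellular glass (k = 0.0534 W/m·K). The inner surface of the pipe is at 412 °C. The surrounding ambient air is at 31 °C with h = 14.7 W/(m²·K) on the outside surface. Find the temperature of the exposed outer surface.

T ≈ 100 °C

Per-layer cylindrical resistances, series-summed:
R_cast iron pipe wall = ln(80.3/75)/(2π×54.7×1) = 1.987×10^-4 K/W
R_cellular glass = ln(95.3/80.3)/(2π×0.0534×1) = 0.5104 K/W
R_outer film = 1/(h_o·2πr_oL) = 1/(14.7×2π×0.0953×1) = 0.1136 K/W
R_total = 0.6242 K/W
Q = ΔT/R_total = 381/0.6242
Q = 610 W/m
T_interface = T_inner − Q·ΣR(inner→interface) = 412 − 610×0.5106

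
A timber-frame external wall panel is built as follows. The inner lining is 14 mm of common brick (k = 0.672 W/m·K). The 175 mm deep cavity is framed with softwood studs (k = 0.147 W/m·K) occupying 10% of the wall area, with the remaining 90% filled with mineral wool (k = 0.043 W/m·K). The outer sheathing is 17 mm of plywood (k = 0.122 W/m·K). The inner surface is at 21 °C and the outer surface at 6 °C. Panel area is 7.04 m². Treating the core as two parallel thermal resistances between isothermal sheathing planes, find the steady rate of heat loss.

Q ≈ 30.7 W

Sheathing layers in series; stud and cavity paths in parallel between them.
R_inner = 0.014/(0.672×7.04) = 0.002959 K/W
R_stud  = 0.175/(0.147×0.1×7.04) = 1.691 K/W
R_cav   = 0.175/(0.043×0.9×7.04) = 0.6423 K/W
1/R_core = 1/R_stud + 1/R_cav → R_core = 0.4655 K/W
R_outer = 0.017/(0.122×7.04) = 0.01979 K/W
R_total = 0.4883 K/W
Q = ΔT/R_total = 15/0.4883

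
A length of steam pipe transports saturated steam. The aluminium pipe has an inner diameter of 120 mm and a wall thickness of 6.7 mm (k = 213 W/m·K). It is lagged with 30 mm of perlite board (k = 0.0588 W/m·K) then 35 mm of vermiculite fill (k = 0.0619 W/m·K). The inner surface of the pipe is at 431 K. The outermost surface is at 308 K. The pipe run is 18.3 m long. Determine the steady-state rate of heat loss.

Q ≈ 1250 W

Treating each annulus and film as a series resistance:
R_aluminium pipe wall = ln(66.7/60)/(2π×213×18.3) = 4.322×10^-6 K/W
R_perlite board = ln(96.7/66.7)/(2π×0.0588×18.3) = 0.05493 K/W
R_vermiculite fill = ln(131.7/96.7)/(2π×0.0619×18.3) = 0.0434 K/W
R_total = 0.09834 K/W
Q = ΔT/R_total = 123/0.09834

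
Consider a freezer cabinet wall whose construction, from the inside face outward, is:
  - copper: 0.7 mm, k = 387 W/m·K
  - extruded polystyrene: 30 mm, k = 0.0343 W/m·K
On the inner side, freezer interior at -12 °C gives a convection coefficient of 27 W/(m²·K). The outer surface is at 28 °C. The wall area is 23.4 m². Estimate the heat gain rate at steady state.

Q ≈ 1030 W

Treating each layer as a thermal resistance in series:
R_inner film = 1/(h_i·A) = 1/(27×23.4) = 0.001583 K/W
R_copper = L/(kA) = 0.0007/(387×23.4) = 7.73×10^-8 K/W
R_extruded polystyrene = L/(kA) = 0.03/(0.0343×23.4) = 0.03738 K/W
R_total = 0.03896 K/W
Q = ΔT / R_total = 40 / 0.03896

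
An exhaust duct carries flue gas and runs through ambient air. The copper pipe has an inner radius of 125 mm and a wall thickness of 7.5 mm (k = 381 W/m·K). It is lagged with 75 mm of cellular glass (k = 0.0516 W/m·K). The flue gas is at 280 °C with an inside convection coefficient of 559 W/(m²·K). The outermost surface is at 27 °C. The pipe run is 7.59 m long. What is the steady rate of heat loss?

Q ≈ 1390 W

Cylindrical conduction, so R = ln(r₂/r₁)/(2πkL) per layer, in series:
R_inner film = 1/(h_i·2πr₁L) = 1/(559×2π×0.125×7.59) = 3.001×10^-4 K/W
R_copper pipe wall = ln(132.5/125)/(2π×381×7.59) = 3.207×10^-6 K/W
R_cellular glass = ln(207.5/132.5)/(2π×0.0516×7.59) = 0.1823 K/W
R_total = 0.1826 K/W
Q = ΔT/R_total = 253/0.1826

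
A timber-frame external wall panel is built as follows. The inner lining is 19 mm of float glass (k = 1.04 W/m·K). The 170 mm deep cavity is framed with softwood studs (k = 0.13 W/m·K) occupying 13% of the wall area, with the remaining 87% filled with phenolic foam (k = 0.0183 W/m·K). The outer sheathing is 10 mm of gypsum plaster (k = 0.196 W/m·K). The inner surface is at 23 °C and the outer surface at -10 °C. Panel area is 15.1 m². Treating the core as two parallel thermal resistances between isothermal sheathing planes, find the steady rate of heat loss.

Q ≈ 94.9 W

Sheathing layers in series; stud and cavity paths in parallel between them.
R_inner = 0.019/(1.04×15.1) = 0.00121 K/W
R_stud  = 0.17/(0.13×0.13×15.1) = 0.6662 K/W
R_cav   = 0.17/(0.0183×0.87×15.1) = 0.7071 K/W
1/R_core = 1/R_stud + 1/R_cav → R_core = 0.343 K/W
R_outer = 0.01/(0.196×15.1) = 0.003379 K/W
R_total = 0.3476 K/W
Q = ΔT/R_total = 33/0.3476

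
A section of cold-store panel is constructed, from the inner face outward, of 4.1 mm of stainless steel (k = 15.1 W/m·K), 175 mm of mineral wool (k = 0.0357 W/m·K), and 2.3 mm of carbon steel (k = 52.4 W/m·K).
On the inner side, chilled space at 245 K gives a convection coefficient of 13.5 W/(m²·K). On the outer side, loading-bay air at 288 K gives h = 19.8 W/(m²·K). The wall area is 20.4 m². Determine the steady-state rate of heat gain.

Q ≈ 175 W

Series thermal resistances:
R_inner film = 1/(h_i·A) = 1/(13.5×20.4) = 0.003631 K/W
R_stainless steel = L/(kA) = 0.0041/(15.1×20.4) = 1.331×10^-5 K/W
R_mineral wool = L/(kA) = 0.175/(0.0357×20.4) = 0.2403 K/W
R_carbon steel = L/(kA) = 0.0023/(52.4×20.4) = 2.152×10^-6 K/W
R_outer film = 1/(h_o·A) = 1/(19.8×20.4) = 0.002476 K/W
R_total = 0.2464 K/W
Q = ΔT / R_total = 43 / 0.2464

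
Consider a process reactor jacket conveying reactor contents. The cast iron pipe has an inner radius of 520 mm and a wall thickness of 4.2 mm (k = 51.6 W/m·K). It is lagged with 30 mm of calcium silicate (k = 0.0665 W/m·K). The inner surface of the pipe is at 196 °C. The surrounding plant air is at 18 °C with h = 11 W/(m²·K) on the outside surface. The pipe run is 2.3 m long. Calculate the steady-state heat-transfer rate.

Q ≈ 2570 W

Cylindrical conduction, so R = ln(r₂/r₁)/(2πkL) per layer, in series:
R_cast iron pipe wall = ln(524.2/520)/(2π×51.6×2.3) = 1.079×10^-5 K/W
R_calcium silicate = ln(554.2/524.2)/(2π×0.0665×2.3) = 0.05791 K/W
R_outer film = 1/(h_o·2πr_oL) = 1/(11×2π×0.5542×2.3) = 0.01135 K/W
R_total = 0.06927 K/W
Q = ΔT/R_total = 178/0.06927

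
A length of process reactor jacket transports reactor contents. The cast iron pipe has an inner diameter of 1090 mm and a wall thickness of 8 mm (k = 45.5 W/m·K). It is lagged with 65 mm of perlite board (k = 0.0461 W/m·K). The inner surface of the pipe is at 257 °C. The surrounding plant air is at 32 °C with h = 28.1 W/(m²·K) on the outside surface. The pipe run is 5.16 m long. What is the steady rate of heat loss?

Q ≈ 2960 W

Radial resistances (cylindrical: R_cond = ln(r_o/r_i)/(2πkL), R_conv = 1/(h·2πrL)):
R_cast iron pipe wall = ln(553/545)/(2π×45.5×5.16) = 9.878×10^-6 K/W
R_perlite board = ln(618/553)/(2π×0.0461×5.16) = 0.07435 K/W
R_outer film = 1/(h_o·2πr_oL) = 1/(28.1×2π×0.618×5.16) = 0.001776 K/W
R_total = 0.07614 K/W
Q = ΔT/R_total = 225/0.07614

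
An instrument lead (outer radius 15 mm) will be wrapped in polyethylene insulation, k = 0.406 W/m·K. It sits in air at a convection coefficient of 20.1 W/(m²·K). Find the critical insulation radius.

For a cylinder r_cr = k/h = 0.406/20.1
r_cr = 20.2 mm; since the bare radius (15 mm) is below r_cr, adding a thin layer of insulation will *increase* heat loss.

r_cr ≈ 20.2 mm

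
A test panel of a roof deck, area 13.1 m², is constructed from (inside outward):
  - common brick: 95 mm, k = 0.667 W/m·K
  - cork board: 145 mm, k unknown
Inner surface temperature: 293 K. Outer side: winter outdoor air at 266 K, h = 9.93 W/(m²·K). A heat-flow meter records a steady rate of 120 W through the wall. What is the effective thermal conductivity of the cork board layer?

k ≈ 0.0536 W/(m·K)

Thermal resistances in series:
R_common brick = L/(kA) = 0.095/(0.667×13.1) = 0.01087 K/W
R_outer film = 1/(h_o·A) = 1/(9.93×13.1) = 0.007687 K/W
Sum of known resistances R_other = 0.01856 K/W
Total R = ΔT/Q = 27/120 = 0.225 K/W
R_cork board = R_total − R_other = 0.2064 K/W
k = L/(R·A) = 0.145/(0.2064×13.1)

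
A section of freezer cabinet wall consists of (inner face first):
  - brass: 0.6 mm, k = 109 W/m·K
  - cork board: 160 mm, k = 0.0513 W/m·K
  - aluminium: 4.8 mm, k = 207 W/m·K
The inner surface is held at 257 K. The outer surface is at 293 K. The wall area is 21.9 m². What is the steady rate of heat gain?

Q ≈ 253 W

Thermal resistances in series:
R_brass = L/(kA) = 0.0006/(109×21.9) = 2.514×10^-7 K/W
R_cork board = L/(kA) = 0.16/(0.0513×21.9) = 0.1424 K/W
R_aluminium = L/(kA) = 0.0048/(207×21.9) = 1.059×10^-6 K/W
R_total = 0.1424 K/W
Q = ΔT / R_total = 36 / 0.1424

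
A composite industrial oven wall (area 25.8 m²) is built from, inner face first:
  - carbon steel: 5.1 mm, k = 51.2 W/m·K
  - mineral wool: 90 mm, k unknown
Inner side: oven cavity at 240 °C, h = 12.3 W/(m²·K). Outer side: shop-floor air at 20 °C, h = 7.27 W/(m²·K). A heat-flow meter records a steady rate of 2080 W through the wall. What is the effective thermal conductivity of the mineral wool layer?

Thermal resistances in series:
R_inner film = 1/(h_i·A) = 1/(12.3×25.8) = 0.003151 K/W
R_carbon steel = L/(kA) = 0.0051/(51.2×25.8) = 3.861×10^-6 K/W
R_outer film = 1/(h_o·A) = 1/(7.27×25.8) = 0.005331 K/W
Sum of known resistances R_other = 0.008487 K/W
Total R = ΔT/Q = 220/2080 = 0.1058 K/W
R_mineral wool = R_total − R_other = 0.09728 K/W
k = L/(R·A) = 0.09/(0.09728×25.8)

k ≈ 0.0359 W/(m·K)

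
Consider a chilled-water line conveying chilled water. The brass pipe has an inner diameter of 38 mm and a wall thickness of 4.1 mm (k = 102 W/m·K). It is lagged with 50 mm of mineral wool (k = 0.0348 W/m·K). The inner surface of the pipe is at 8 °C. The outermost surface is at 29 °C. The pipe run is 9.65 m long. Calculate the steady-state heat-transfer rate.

Q ≈ 38.5 W

Treating each annulus and film as a series resistance:
R_brass pipe wall = ln(23.1/19)/(2π×102×9.65) = 3.159×10^-5 K/W
R_mineral wool = ln(73.1/23.1)/(2π×0.0348×9.65) = 0.546 K/W
R_total = 0.546 K/W
Q = ΔT/R_total = 21/0.546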